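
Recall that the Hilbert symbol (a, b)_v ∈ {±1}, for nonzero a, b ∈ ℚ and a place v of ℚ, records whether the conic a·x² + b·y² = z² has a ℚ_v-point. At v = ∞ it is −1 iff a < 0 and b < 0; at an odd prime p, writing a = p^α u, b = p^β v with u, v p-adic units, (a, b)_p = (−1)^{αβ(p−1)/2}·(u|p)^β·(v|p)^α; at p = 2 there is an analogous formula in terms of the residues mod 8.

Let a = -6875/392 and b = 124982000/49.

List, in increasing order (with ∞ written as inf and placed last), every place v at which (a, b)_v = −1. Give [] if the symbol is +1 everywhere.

(a, b) ≡ (-22, 312455) mod (ℚ^×)²; places V = {2, 5, 7, 11, 13, 19, 23, ∞}.
(a,b)_23: α=0, u≡2; β=1, v≡22 (mod 23); (2|23)=+1, (22|23)=-1; sign (−1)^0·+1^1·-1^0 = +1.
(a,b)_∞: sgn(-22)=−, sgn(312455)=+, so +1.
(a,b)_2: α=-3, β=4; u≡5, v≡7 (mod 8); ε(u)ε(v)=0·1, αω(v)=-3·0, βω(u)=4·1; sum ≡ 0  ⇒  +1.
(a,b)_13: α=0, u≡1; β=1, v≡11 (mod 13); (1|13)=+1, (11|13)=-1; sign (−1)^0·+1^1·-1^0 = +1.
(a,b)_5: α=4, u≡2; β=3, v≡4 (mod 5); (2|5)=-1, (4|5)=+1; sign (−1)^0·-1^3·+1^4 = -1.
(a,b)_11: α=1, u≡5; β=1, v≡9 (mod 11); (5|11)=+1, (9|11)=+1; sign (−1)^1·+1^1·+1^1 = -1.
(a,b)_19: α=0, u≡5; β=1, v≡13 (mod 19); (5|19)=+1, (13|19)=-1; sign (−1)^0·+1^1·-1^0 = +1.
(a,b)_7: α=-2, u≡6; β=-2, v≡3 (mod 7); (6|7)=-1, (3|7)=-1; sign (−1)^0·-1^-2·-1^-2 = +1.
(-22, 312455 / ℚ) ramifies at {5, 11}: a division algebra.

[5, 11]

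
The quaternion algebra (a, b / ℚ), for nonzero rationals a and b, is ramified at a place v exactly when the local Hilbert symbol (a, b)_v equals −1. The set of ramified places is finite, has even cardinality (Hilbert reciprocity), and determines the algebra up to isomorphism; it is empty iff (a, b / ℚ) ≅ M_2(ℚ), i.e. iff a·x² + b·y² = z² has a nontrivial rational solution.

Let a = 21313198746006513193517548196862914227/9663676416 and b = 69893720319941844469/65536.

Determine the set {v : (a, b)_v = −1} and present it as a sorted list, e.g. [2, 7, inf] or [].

[11, 23, 29, 41]

Mod squares: a ≡ 667, b ≡ 11130229. Check v ∈ {∞, 2, 3, 11, 13, 17, 23, 29, 37, 41}.
v=13: a=13^4·(≡10), b=13^2·(≡2) mod 13; (10|13)=+1, (2|13)=-1; (−1)^{4·2·6}·(+1)^2·(-1)^4 = +1.
v=2: v_2(a)=-30, v_2(b)=-16; units ≡ 3, 5 (mod 8); ε·ε+αω+βω = 1·0+-30·1+-16·1 ≡ 0  ⇒  (a,b)_2 = +1.
v=23: a=23^5·(≡6), b=23^3·(≡9) mod 23; (6|23)=+1, (9|23)=+1; (−1)^{5·3·11}·(+1)^3·(+1)^5 = -1.
v=29: a=29^7·(≡23), b=29^3·(≡8) mod 29; (23|29)=+1, (8|29)=-1; (−1)^{7·3·14}·(+1)^3·(-1)^7 = -1.
v=41: a=41^2·(≡28), b=41^1·(≡5) mod 41; (28|41)=-1, (5|41)=+1; (−1)^{2·1·20}·(-1)^1·(+1)^2 = -1.
v=∞: 667 > 0 and 11130229 > 0  ⇒  (a,b)_∞ = +1.
v=3: a=3^-2·(≡1), b=3^0·(≡1) mod 3; (1|3)=+1, (1|3)=+1; (−1)^{-2·0·1}·(+1)^0·(+1)^-2 = +1.
v=11: a=11^2·(≡2), b=11^1·(≡3) mod 11; (2|11)=-1, (3|11)=+1; (−1)^{2·1·5}·(-1)^1·(+1)^2 = -1.
v=17: a=17^6·(≡15), b=17^4·(≡6) mod 17; (15|17)=+1, (6|17)=-1; (−1)^{6·4·8}·(+1)^4·(-1)^6 = +1.
v=37: a=37^2·(≡4), b=37^1·(≡11) mod 37; (4|37)=+1, (11|37)=+1; (−1)^{2·1·18}·(+1)^1·(+1)^2 = +1.
|Ram(667, 11130229)| = 4, even; anisotropic at {11, 23, 29, 41}.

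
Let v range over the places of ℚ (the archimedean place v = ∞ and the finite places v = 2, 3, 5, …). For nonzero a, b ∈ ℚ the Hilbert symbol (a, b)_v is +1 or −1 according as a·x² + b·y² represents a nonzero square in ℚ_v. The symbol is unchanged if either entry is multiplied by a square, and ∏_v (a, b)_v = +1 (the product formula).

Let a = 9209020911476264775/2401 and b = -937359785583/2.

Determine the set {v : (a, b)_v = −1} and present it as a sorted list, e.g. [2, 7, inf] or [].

[13, 19, 37, 43]

(a, b) ≡ (265031, -2494) mod (ℚ^×)²; places V = {2, 3, 5, 7, 13, 19, 29, 37, 43, ∞}.
(a,b)_3: α=2, u≡2; β=2, v≡2 (mod 3); (2|3)=-1, (2|3)=-1; sign (−1)^0·-1^2·-1^2 = +1.
(a,b)_29: α=1, u≡9; β=1, v≡7 (mod 29); (9|29)=+1, (7|29)=+1; sign (−1)^0·+1^1·+1^1 = +1.
(a,b)_37: α=3, u≡8; β=2, v≡24 (mod 37); (8|37)=-1, (24|37)=-1; sign (−1)^0·-1^2·-1^3 = -1.
(a,b)_2: α=0, β=-1; u≡7, v≡1 (mod 8); ε(u)ε(v)=1·0, αω(v)=0·0, βω(u)=-1·0; sum ≡ 0  ⇒  +1.
(a,b)_19: α=3, u≡10; β=2, v≡13 (mod 19); (10|19)=-1, (13|19)=-1; sign (−1)^0·-1^2·-1^3 = -1.
(a,b)_7: α=-4, u≡1; β=0, v≡5 (mod 7); (1|7)=+1, (5|7)=-1; sign (−1)^0·+1^0·-1^-4 = +1.
(a,b)_5: α=2, u≡1; β=0, v≡1 (mod 5); (1|5)=+1, (1|5)=+1; sign (−1)^0·+1^0·+1^2 = +1.
(a,b)_43: α=2, u≡3; β=1, v≡2 (mod 43); (3|43)=-1, (2|43)=-1; sign (−1)^0·-1^1·-1^2 = -1.
(a,b)_13: α=3, u≡4; β=2, v≡11 (mod 13); (4|13)=+1, (11|13)=-1; sign (−1)^0·+1^2·-1^3 = -1.
(a,b)_∞: sgn(265031)=+, sgn(-2494)=−, so +1.
(265031, -2494 / ℚ) ramifies at {13, 19, 37, 43}: a division algebra.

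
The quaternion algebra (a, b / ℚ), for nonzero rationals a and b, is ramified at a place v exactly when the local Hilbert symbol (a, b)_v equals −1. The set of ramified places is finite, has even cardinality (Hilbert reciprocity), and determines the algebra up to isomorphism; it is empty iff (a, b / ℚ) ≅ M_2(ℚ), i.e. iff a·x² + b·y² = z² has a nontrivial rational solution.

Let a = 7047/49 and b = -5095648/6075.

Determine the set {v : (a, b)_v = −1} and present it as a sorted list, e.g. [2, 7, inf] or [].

(a, b) ≡ (87, -3306) mod (ℚ^×)²; places V = {2, 3, 5, 7, 17, 19, 29, ∞}.
(a,b)_2: α=0, β=5; u≡7, v≡3 (mod 8); ε(u)ε(v)=1·1, αω(v)=0·1, βω(u)=5·0; sum ≡ 1  ⇒  -1.
(a,b)_7: α=-2, u≡5; β=0, v≡5 (mod 7); (5|7)=-1, (5|7)=-1; sign (−1)^0·-1^0·-1^-2 = +1.
(a,b)_∞: sgn(87)=+, sgn(-3306)=−, so +1.
(a,b)_5: α=0, u≡3; β=-2, v≡4 (mod 5); (3|5)=-1, (4|5)=+1; sign (−1)^0·-1^-2·+1^0 = +1.
(a,b)_29: α=1, u≡2; β=1, v≡2 (mod 29); (2|29)=-1, (2|29)=-1; sign (−1)^0·-1^1·-1^1 = +1.
(a,b)_3: α=5, u≡2; β=-5, v≡2 (mod 3); (2|3)=-1, (2|3)=-1; sign (−1)^1·-1^-5·-1^5 = -1.
(a,b)_17: α=0, u≡4; β=2, v≡8 (mod 17); (4|17)=+1, (8|17)=+1; sign (−1)^0·+1^2·+1^0 = +1.
(a,b)_19: α=0, u≡5; β=1, v≡9 (mod 19); (5|19)=+1, (9|19)=+1; sign (−1)^0·+1^1·+1^0 = +1.
(87, -3306 / ℚ) ramifies at {2, 3}: a division algebra.

[2, 3]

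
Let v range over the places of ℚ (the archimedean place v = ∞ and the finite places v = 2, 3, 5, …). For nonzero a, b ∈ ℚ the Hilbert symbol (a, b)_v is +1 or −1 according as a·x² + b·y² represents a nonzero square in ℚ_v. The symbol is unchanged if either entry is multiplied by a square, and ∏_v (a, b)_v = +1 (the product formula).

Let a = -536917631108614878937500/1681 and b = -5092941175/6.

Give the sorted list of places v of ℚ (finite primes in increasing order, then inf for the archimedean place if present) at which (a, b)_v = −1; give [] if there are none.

Mod squares: a ≡ -23, b ≡ -509082. Check v ∈ {∞, 2, 3, 5, 7, 17, 23, 31, 41}.
v=3: a=3^2·(≡1), b=3^-1·(≡1) mod 3; (1|3)=+1, (1|3)=+1; (−1)^{2·-1·1}·(+1)^-1·(+1)^2 = +1.
v=7: a=7^10·(≡3), b=7^5·(≡2) mod 7; (3|7)=-1, (2|7)=+1; (−1)^{10·5·3}·(-1)^5·(+1)^10 = -1.
v=17: a=17^2·(≡7), b=17^1·(≡9) mod 17; (7|17)=-1, (9|17)=+1; (−1)^{2·1·8}·(-1)^1·(+1)^2 = -1.
v=∞: -23 < 0 and -509082 < 0  ⇒  (a,b)_∞ = -1.
v=23: a=23^3·(≡10), b=23^1·(≡19) mod 23; (10|23)=-1, (19|23)=-1; (−1)^{3·1·11}·(-1)^1·(-1)^3 = -1.
v=41: a=41^-2·(≡21), b=41^0·(≡38) mod 41; (21|41)=+1, (38|41)=-1; (−1)^{-2·0·20}·(+1)^0·(-1)^-2 = +1.
v=5: a=5^6·(≡3), b=5^2·(≡3) mod 5; (3|5)=-1, (3|5)=-1; (−1)^{6·2·2}·(-1)^2·(-1)^6 = +1.
v=31: a=31^2·(≡14), b=31^1·(≡2) mod 31; (14|31)=+1, (2|31)=+1; (−1)^{2·1·15}·(+1)^1·(+1)^2 = +1.
v=2: v_2(a)=2, v_2(b)=-1; units ≡ 1, 3 (mod 8); ε·ε+αω+βω = 0·1+2·1+-1·0 ≡ 0  ⇒  (a,b)_2 = +1.
Ram(-23, -509082) = {7, 17, 23, ∞}; no ℚ_7-point on the conic.

[7, 17, 23, inf]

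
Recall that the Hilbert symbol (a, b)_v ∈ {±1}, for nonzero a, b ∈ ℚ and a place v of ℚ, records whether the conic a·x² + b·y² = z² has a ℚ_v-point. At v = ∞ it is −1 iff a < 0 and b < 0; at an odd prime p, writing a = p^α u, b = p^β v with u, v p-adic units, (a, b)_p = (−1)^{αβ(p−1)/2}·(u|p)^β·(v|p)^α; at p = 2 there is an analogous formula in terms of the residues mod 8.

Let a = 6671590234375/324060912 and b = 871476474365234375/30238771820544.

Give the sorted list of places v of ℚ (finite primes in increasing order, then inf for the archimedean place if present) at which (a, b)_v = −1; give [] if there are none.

(a, b) ≡ (2737, 1144066) mod (ℚ^×)²; places V = {2, 3, 5, 7, 11, 17, 19, 23, ∞}.
(a,b)_19: α=2, u≡11; β=3, v≡8 (mod 19); (11|19)=+1, (8|19)=-1; sign (−1)^0·+1^3·-1^2 = +1.
(a,b)_3: α=-10, u≡1; β=-16, v≡1 (mod 3); (1|3)=+1, (1|3)=+1; sign (−1)^0·+1^-16·+1^-10 = +1.
(a,b)_23: α=1, u≡13; β=1, v≡12 (mod 23); (13|23)=+1, (12|23)=+1; sign (−1)^1·+1^1·+1^1 = -1.
(a,b)_7: α=-3, u≡3; β=-3, v≡4 (mod 7); (3|7)=-1, (4|7)=+1; sign (−1)^1·-1^-3·+1^-3 = +1.
(a,b)_17: α=1, u≡2; β=1, v≡6 (mod 17); (2|17)=+1, (6|17)=-1; sign (−1)^0·+1^1·-1^1 = -1.
(a,b)_2: α=-4, β=-11; u≡1, v≡1 (mod 8); ε(u)ε(v)=0·0, αω(v)=-4·0, βω(u)=-11·0; sum ≡ 0  ⇒  +1.
(a,b)_∞: sgn(2737)=+, sgn(1144066)=+, so +1.
(a,b)_5: α=8, u≡3; β=12, v≡1 (mod 5); (3|5)=-1, (1|5)=+1; sign (−1)^0·-1^12·+1^8 = +1.
(a,b)_11: α=2, u≡4; β=3, v≡9 (mod 11); (4|11)=+1, (9|11)=+1; sign (−1)^0·+1^3·+1^2 = +1.
|Ram(2737, 1144066)| = 2, even; anisotropic at {17, 23}.

[17, 23]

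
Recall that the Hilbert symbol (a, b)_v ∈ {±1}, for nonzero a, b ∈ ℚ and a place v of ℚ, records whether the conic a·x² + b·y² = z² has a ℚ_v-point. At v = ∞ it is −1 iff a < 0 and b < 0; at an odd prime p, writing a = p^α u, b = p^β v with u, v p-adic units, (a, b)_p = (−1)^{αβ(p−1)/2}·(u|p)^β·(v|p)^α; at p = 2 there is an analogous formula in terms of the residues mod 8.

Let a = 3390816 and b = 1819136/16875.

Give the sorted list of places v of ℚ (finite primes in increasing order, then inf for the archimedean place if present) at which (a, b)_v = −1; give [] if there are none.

[2, 19]

Mod squares: a ≡ 1254, b ≡ 21318. Check v ∈ {∞, 2, 3, 5, 11, 13, 17, 19}.
v=19: a=19^1·(≡16), b=19^1·(≡1) mod 19; (16|19)=+1, (1|19)=+1; (−1)^{1·1·9}·(+1)^1·(+1)^1 = -1.
v=2: v_2(a)=5, v_2(b)=9; units ≡ 3, 3 (mod 8); ε·ε+αω+βω = 1·1+5·1+9·1 ≡ 1  ⇒  (a,b)_2 = -1.
v=11: a=11^1·(≡3), b=11^1·(≡2) mod 11; (3|11)=+1, (2|11)=-1; (−1)^{1·1·5}·(+1)^1·(-1)^1 = +1.
v=17: a=17^0·(≡13), b=17^1·(≡4) mod 17; (13|17)=+1, (4|17)=+1; (−1)^{0·1·8}·(+1)^1·(+1)^0 = +1.
v=∞: 1254 > 0 and 21318 > 0  ⇒  (a,b)_∞ = +1.
v=3: a=3^1·(≡1), b=3^-3·(≡2) mod 3; (1|3)=+1, (2|3)=-1; (−1)^{1·-3·1}·(+1)^-3·(-1)^1 = +1.
v=13: a=13^2·(≡5), b=13^0·(≡7) mod 13; (5|13)=-1, (7|13)=-1; (−1)^{2·0·6}·(-1)^0·(-1)^2 = +1.
v=5: a=5^0·(≡1), b=5^-4·(≡3) mod 5; (1|5)=+1, (3|5)=-1; (−1)^{0·-4·2}·(+1)^-4·(-1)^0 = +1.
|Ram(1254, 21318)| = 2, even; anisotropic at {2, 19}.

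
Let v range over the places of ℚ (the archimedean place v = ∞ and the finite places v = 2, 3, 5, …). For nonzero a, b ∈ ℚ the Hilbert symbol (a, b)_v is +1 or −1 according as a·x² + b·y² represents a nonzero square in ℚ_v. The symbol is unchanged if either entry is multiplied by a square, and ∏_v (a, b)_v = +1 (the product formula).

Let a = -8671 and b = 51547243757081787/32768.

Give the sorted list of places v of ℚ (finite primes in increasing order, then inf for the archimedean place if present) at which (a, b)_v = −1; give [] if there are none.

(a, b) ≡ (-8671, 86) mod (ℚ^×)²; places V = {2, 3, 11, 13, 23, 29, 43, ∞}.
(a,b)_∞: sgn(-8671)=−, sgn(86)=+, so +1.
(a,b)_43: α=0, u≡15; β=1, v≡8 (mod 43); (15|43)=+1, (8|43)=-1; sign (−1)^0·+1^1·-1^0 = +1.
(a,b)_13: α=1, u≡9; β=2, v≡6 (mod 13); (9|13)=+1, (6|13)=-1; sign (−1)^0·+1^2·-1^1 = -1.
(a,b)_29: α=1, u≡20; β=2, v≡9 (mod 29); (20|29)=+1, (9|29)=+1; sign (−1)^0·+1^2·+1^1 = +1.
(a,b)_2: α=0, β=-15; u≡1, v≡3 (mod 8); ε(u)ε(v)=0·1, αω(v)=0·1, βω(u)=-15·0; sum ≡ 0  ⇒  +1.
(a,b)_23: α=1, u≡14; β=2, v≡19 (mod 23); (14|23)=-1, (19|23)=-1; sign (−1)^0·-1^2·-1^1 = -1.
(a,b)_11: α=0, u≡8; β=6, v≡4 (mod 11); (8|11)=-1, (4|11)=+1; sign (−1)^0·-1^6·+1^0 = +1.
(a,b)_3: α=0, u≡2; β=2, v≡2 (mod 3); (2|3)=-1, (2|3)=-1; sign (−1)^0·-1^2·-1^0 = +1.
(-8671, 86 / ℚ) ramifies at {13, 23}: a division algebra.

[13, 23]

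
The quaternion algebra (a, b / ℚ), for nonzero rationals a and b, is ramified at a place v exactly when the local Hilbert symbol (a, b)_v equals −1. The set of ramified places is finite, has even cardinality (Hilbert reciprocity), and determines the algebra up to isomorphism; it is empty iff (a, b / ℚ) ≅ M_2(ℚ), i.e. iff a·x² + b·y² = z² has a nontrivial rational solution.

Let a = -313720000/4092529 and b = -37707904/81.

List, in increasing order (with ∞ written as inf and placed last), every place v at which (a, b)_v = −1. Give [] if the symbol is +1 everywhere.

[2, 11, 17, 23, 43, inf]

Mod squares: a ≡ -7843, b ≡ -589186. Check v ∈ {∞, 2, 3, 5, 7, 11, 13, 17, 23, 31, 43}.
v=2: v_2(a)=6, v_2(b)=7; units ≡ 5, 7 (mod 8); ε·ε+αω+βω = 0·1+6·0+7·1 ≡ 1  ⇒  (a,b)_2 = -1.
v=3: a=3^0·(≡2), b=3^-4·(≡2) mod 3; (2|3)=-1, (2|3)=-1; (−1)^{0·-4·1}·(-1)^-4·(-1)^0 = +1.
v=23: a=23^1·(≡12), b=23^0·(≡19) mod 23; (12|23)=+1, (19|23)=-1; (−1)^{1·0·11}·(+1)^0·(-1)^1 = -1.
v=43: a=43^0·(≡22), b=43^1·(≡23) mod 43; (22|43)=-1, (23|43)=+1; (−1)^{0·1·21}·(-1)^1·(+1)^0 = -1.
v=7: a=7^-2·(≡2), b=7^0·(≡1) mod 7; (2|7)=+1, (1|7)=+1; (−1)^{-2·0·3}·(+1)^0·(+1)^-2 = +1.
v=31: a=31^1·(≡6), b=31^1·(≡16) mod 31; (6|31)=-1, (16|31)=+1; (−1)^{1·1·15}·(-1)^1·(+1)^1 = +1.
v=∞: -7843 < 0 and -589186 < 0  ⇒  (a,b)_∞ = -1.
v=13: a=13^0·(≡9), b=13^1·(≡10) mod 13; (9|13)=+1, (10|13)=+1; (−1)^{0·1·6}·(+1)^1·(+1)^0 = +1.
v=5: a=5^4·(≡2), b=5^0·(≡1) mod 5; (2|5)=-1, (1|5)=+1; (−1)^{4·0·2}·(-1)^0·(+1)^4 = +1.
v=11: a=11^1·(≡8), b=11^0·(≡2) mod 11; (8|11)=-1, (2|11)=-1; (−1)^{1·0·5}·(-1)^0·(-1)^1 = -1.
v=17: a=17^-4·(≡14), b=17^1·(≡5) mod 17; (14|17)=-1, (5|17)=-1; (−1)^{-4·1·8}·(-1)^1·(-1)^-4 = -1.
Ram(-7843, -589186) = {2, 11, 17, 23, 43, ∞}; no ℚ_2-point on the conic.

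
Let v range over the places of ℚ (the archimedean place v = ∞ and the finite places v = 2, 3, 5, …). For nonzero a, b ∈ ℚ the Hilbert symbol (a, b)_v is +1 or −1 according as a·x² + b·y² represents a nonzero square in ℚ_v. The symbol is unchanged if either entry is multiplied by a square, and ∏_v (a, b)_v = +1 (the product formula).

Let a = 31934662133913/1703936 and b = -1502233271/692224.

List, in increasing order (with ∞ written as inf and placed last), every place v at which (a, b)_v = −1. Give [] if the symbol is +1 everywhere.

(a, b) ≡ (269178, -119) mod (ℚ^×)²; places V = {2, 3, 7, 11, 13, 17, 19, 29, ∞}.
(a,b)_3: α=7, u≡2; β=0, v≡1 (mod 3); (2|3)=-1, (1|3)=+1; sign (−1)^0·-1^0·+1^7 = +1.
(a,b)_2: α=-17, β=-12; u≡5, v≡1 (mod 8); ε(u)ε(v)=0·0, αω(v)=-17·0, βω(u)=-12·1; sum ≡ 0  ⇒  +1.
(a,b)_∞: sgn(269178)=+, sgn(-119)=−, so +1.
(a,b)_7: α=1, u≡3; β=1, v≡1 (mod 7); (3|7)=-1, (1|7)=+1; sign (−1)^1·-1^1·+1^1 = +1.
(a,b)_19: α=0, u≡9; β=2, v≡15 (mod 19); (9|19)=+1, (15|19)=-1; sign (−1)^0·+1^2·-1^0 = +1.
(a,b)_29: α=1, u≡12; β=0, v≡11 (mod 29); (12|29)=-1, (11|29)=-1; sign (−1)^0·-1^0·-1^1 = -1.
(a,b)_13: α=-1, u≡1; β=-2, v≡7 (mod 13); (1|13)=+1, (7|13)=-1; sign (−1)^0·+1^-2·-1^-1 = -1.
(a,b)_17: α=3, u≡14; β=3, v≡12 (mod 17); (14|17)=-1, (12|17)=-1; sign (−1)^0·-1^3·-1^3 = +1.
(a,b)_11: α=4, u≡6; β=2, v≡2 (mod 11); (6|11)=-1, (2|11)=-1; sign (−1)^0·-1^2·-1^4 = +1.
(269178, -119 / ℚ) ramifies at {13, 29}: a division algebra.

[13, 29]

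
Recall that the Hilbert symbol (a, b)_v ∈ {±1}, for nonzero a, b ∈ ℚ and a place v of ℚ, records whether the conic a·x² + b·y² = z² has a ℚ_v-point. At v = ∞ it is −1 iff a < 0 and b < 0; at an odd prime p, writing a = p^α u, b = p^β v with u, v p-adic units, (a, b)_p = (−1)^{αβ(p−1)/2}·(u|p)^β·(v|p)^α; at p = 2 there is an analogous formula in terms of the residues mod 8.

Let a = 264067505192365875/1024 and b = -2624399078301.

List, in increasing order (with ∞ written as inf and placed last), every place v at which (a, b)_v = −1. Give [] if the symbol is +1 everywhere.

Mod squares: a ≡ 715, b ≡ -4389. Check v ∈ {∞, 2, 3, 5, 7, 11, 13, 19}.
v=3: a=3^4·(≡1), b=3^5·(≡1) mod 3; (1|3)=+1, (1|3)=+1; (−1)^{4·5·1}·(+1)^5·(+1)^4 = +1.
v=2: v_2(a)=-10, v_2(b)=0; units ≡ 3, 3 (mod 8); ε·ε+αω+βω = 1·1+-10·1+0·1 ≡ 1  ⇒  (a,b)_2 = -1.
v=19: a=19^4·(≡3), b=19^3·(≡1) mod 19; (3|19)=-1, (1|19)=+1; (−1)^{4·3·9}·(-1)^3·(+1)^4 = -1.
v=∞: 715 > 0 and -4389 < 0  ⇒  (a,b)_∞ = +1.
v=7: a=7^2·(≡2), b=7^1·(≡5) mod 7; (2|7)=+1, (5|7)=-1; (−1)^{2·1·3}·(+1)^1·(-1)^2 = +1.
v=5: a=5^3·(≡3), b=5^0·(≡4) mod 5; (3|5)=-1, (4|5)=+1; (−1)^{3·0·2}·(-1)^0·(+1)^3 = +1.
v=11: a=11^1·(≡10), b=11^3·(≡8) mod 11; (10|11)=-1, (8|11)=-1; (−1)^{1·3·5}·(-1)^3·(-1)^1 = -1.
v=13: a=13^5·(≡10), b=13^2·(≡2) mod 13; (10|13)=+1, (2|13)=-1; (−1)^{5·2·6}·(+1)^2·(-1)^5 = -1.
Ram(715, -4389) = {2, 11, 13, 19}; no ℚ_2-point on the conic.

[2, 11, 13, 19]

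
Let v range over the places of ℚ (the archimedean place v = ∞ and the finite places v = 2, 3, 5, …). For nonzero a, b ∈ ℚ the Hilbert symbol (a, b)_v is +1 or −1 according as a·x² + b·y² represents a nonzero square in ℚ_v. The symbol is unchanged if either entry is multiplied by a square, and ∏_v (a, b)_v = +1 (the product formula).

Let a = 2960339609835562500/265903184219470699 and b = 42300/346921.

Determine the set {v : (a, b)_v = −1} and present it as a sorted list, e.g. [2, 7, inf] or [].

(a, b) ≡ (6251, 47) mod (ℚ^×)²; places V = {2, 3, 5, 7, 11, 13, 19, 23, 31, 47, ∞}.
(a,b)_3: α=6, u≡2; β=2, v≡2 (mod 3); (2|3)=-1, (2|3)=-1; sign (−1)^0·-1^2·-1^6 = +1.
(a,b)_23: α=2, u≡2; β=0, v≡6 (mod 23); (2|23)=+1, (6|23)=+1; sign (−1)^0·+1^0·+1^2 = +1.
(a,b)_11: α=-2, u≡9; β=0, v≡9 (mod 11); (9|11)=+1, (9|11)=+1; sign (−1)^0·+1^0·+1^-2 = +1.
(a,b)_47: α=3, u≡41; β=1, v≡24 (mod 47); (41|47)=-1, (24|47)=+1; sign (−1)^1·-1^1·+1^3 = +1.
(a,b)_∞: sgn(6251)=+, sgn(47)=+, so +1.
(a,b)_5: α=6, u≡4; β=2, v≡2 (mod 5); (4|5)=+1, (2|5)=-1; sign (−1)^0·+1^2·-1^6 = +1.
(a,b)_31: α=-6, u≡5; β=-2, v≡7 (mod 31); (5|31)=+1, (7|31)=+1; sign (−1)^0·+1^-2·+1^-6 = +1.
(a,b)_2: α=2, β=2; u≡3, v≡7 (mod 8); ε(u)ε(v)=1·1, αω(v)=2·0, βω(u)=2·1; sum ≡ 1  ⇒  -1.
(a,b)_13: α=2, u≡8; β=0, v≡8 (mod 13); (8|13)=-1, (8|13)=-1; sign (−1)^0·-1^0·-1^2 = +1.
(a,b)_7: α=1, u≡2; β=0, v≡6 (mod 7); (2|7)=+1, (6|7)=-1; sign (−1)^0·+1^0·-1^1 = -1.
(a,b)_19: α=-5, u≡5; β=-2, v≡4 (mod 19); (5|19)=+1, (4|19)=+1; sign (−1)^0·+1^-2·+1^-5 = +1.
(6251, 47 / ℚ) ramifies at {2, 7}: a division algebra.

[2, 7]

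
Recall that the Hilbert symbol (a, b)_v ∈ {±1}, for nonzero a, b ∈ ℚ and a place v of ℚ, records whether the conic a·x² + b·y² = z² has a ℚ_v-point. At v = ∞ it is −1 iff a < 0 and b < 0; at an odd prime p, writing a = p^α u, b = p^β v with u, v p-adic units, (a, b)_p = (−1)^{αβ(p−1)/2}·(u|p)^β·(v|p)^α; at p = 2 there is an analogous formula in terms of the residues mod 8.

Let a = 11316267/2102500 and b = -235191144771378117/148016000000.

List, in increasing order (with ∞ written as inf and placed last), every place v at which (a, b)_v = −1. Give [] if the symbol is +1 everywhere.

(a, b) ≡ (43, -1463) mod (ℚ^×)²; places V = {2, 3, 5, 7, 11, 19, 29, 43, ∞}.
(a,b)_∞: sgn(43)=+, sgn(-1463)=−, so +1.
(a,b)_19: α=2, u≡11; β=5, v≡18 (mod 19); (11|19)=+1, (18|19)=-1; sign (−1)^0·+1^5·-1^2 = +1.
(a,b)_7: α=0, u≡4; β=3, v≡2 (mod 7); (4|7)=+1, (2|7)=+1; sign (−1)^0·+1^3·+1^0 = +1.
(a,b)_11: α=0, u≡7; β=-1, v≡10 (mod 11); (7|11)=-1, (10|11)=-1; sign (−1)^0·-1^-1·-1^0 = -1.
(a,b)_29: α=-2, u≡15; β=-2, v≡1 (mod 29); (15|29)=-1, (1|29)=+1; sign (−1)^0·-1^-2·+1^-2 = +1.
(a,b)_3: α=6, u≡1; β=4, v≡1 (mod 3); (1|3)=+1, (1|3)=+1; sign (−1)^0·+1^4·+1^6 = +1.
(a,b)_5: α=-4, u≡3; β=-6, v≡2 (mod 5); (3|5)=-1, (2|5)=-1; sign (−1)^0·-1^-6·-1^-4 = +1.
(a,b)_43: α=1, u≡35; β=4, v≡18 (mod 43); (35|43)=+1, (18|43)=-1; sign (−1)^0·+1^4·-1^1 = -1.
(a,b)_2: α=-2, β=-10; u≡3, v≡1 (mod 8); ε(u)ε(v)=1·0, αω(v)=-2·0, βω(u)=-10·1; sum ≡ 0  ⇒  +1.
Ram(43, -1463) = {11, 43}; no ℚ_11-point on the conic.

[11, 43]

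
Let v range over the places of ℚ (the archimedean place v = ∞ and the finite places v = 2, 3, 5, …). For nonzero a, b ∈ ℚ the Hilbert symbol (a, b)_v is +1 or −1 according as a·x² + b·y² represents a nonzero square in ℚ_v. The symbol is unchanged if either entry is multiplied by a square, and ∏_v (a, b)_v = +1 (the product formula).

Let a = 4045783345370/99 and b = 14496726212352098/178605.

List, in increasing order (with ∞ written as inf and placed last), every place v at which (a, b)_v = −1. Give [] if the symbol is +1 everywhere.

[2, 5, 13, 17]

Mod squares: a ≡ 41470, b ≡ 64090. Check v ∈ {∞, 2, 3, 5, 7, 11, 13, 17, 29, 41, 47}.
v=13: a=13^1·(≡7), b=13^1·(≡3) mod 13; (7|13)=-1, (3|13)=+1; (−1)^{1·1·6}·(-1)^1·(+1)^1 = -1.
v=5: a=5^1·(≡1), b=5^-1·(≡3) mod 5; (1|5)=+1, (3|5)=-1; (−1)^{1·-1·2}·(+1)^-1·(-1)^1 = -1.
v=2: v_2(a)=1, v_2(b)=1; units ≡ 7, 5 (mod 8); ε·ε+αω+βω = 1·0+1·1+1·0 ≡ 1  ⇒  (a,b)_2 = -1.
v=11: a=11^-1·(≡7), b=11^6·(≡9) mod 11; (7|11)=-1, (9|11)=+1; (−1)^{-1·6·5}·(-1)^6·(+1)^-1 = +1.
v=17: a=17^2·(≡14), b=17^3·(≡1) mod 17; (14|17)=-1, (1|17)=+1; (−1)^{2·3·8}·(-1)^3·(+1)^2 = -1.
v=7: a=7^0·(≡4), b=7^-2·(≡3) mod 7; (4|7)=+1, (3|7)=-1; (−1)^{0·-2·3}·(+1)^-2·(-1)^0 = +1.
v=29: a=29^1·(≡1), b=29^1·(≡9) mod 29; (1|29)=+1, (9|29)=+1; (−1)^{1·1·14}·(+1)^1·(+1)^1 = +1.
v=47: a=47^2·(≡34), b=47^2·(≡41) mod 47; (34|47)=+1, (41|47)=-1; (−1)^{2·2·23}·(+1)^2·(-1)^2 = +1.
v=41: a=41^2·(≡6), b=41^0·(≡17) mod 41; (6|41)=-1, (17|41)=-1; (−1)^{2·0·20}·(-1)^0·(-1)^2 = +1.
v=3: a=3^-2·(≡1), b=3^-6·(≡1) mod 3; (1|3)=+1, (1|3)=+1; (−1)^{-2·-6·1}·(+1)^-6·(+1)^-2 = +1.
v=∞: 41470 > 0 and 64090 > 0  ⇒  (a,b)_∞ = +1.
|Ram(41470, 64090)| = 4, even; anisotropic at {2, 5, 13, 17}.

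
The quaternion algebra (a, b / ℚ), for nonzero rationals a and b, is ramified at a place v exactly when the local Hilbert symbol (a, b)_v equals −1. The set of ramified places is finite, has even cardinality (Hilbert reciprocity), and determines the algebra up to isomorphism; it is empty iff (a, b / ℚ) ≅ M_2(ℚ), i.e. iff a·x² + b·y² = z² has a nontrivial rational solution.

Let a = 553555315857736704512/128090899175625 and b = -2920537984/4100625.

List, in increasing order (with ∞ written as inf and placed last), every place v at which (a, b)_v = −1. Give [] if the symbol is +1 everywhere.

Mod squares: a ≡ 2, b ≡ -19006. Check v ∈ {∞, 2, 3, 5, 7, 11, 13, 17, 23, 29, 43}.
v=29: a=29^2·(≡21), b=29^0·(≡17) mod 29; (21|29)=-1, (17|29)=-1; (−1)^{2·0·14}·(-1)^0·(-1)^2 = +1.
v=∞: 2 > 0 and -19006 < 0  ⇒  (a,b)_∞ = +1.
v=17: a=17^2·(≡1), b=17^1·(≡1) mod 17; (1|17)=+1, (1|17)=+1; (−1)^{2·1·8}·(+1)^1·(+1)^2 = +1.
v=23: a=23^-2·(≡18), b=23^0·(≡15) mod 23; (18|23)=+1, (15|23)=-1; (−1)^{-2·0·11}·(+1)^0·(-1)^-2 = +1.
v=2: v_2(a)=9, v_2(b)=7; units ≡ 1, 1 (mod 8); ε·ε+αω+βω = 0·0+9·0+7·0 ≡ 0  ⇒  (a,b)_2 = +1.
v=3: a=3^-18·(≡2), b=3^-8·(≡2) mod 3; (2|3)=-1, (2|3)=-1; (−1)^{-18·-8·1}·(-1)^-8·(-1)^-18 = +1.
v=43: a=43^2·(≡8), b=43^1·(≡35) mod 43; (8|43)=-1, (35|43)=+1; (−1)^{2·1·21}·(-1)^1·(+1)^2 = -1.
v=7: a=7^6·(≡4), b=7^4·(≡5) mod 7; (4|7)=+1, (5|7)=-1; (−1)^{6·4·3}·(+1)^4·(-1)^6 = +1.
v=5: a=5^-4·(≡2), b=5^-4·(≡1) mod 5; (2|5)=-1, (1|5)=+1; (−1)^{-4·-4·2}·(-1)^-4·(+1)^-4 = +1.
v=13: a=13^2·(≡2), b=13^1·(≡6) mod 13; (2|13)=-1, (6|13)=-1; (−1)^{2·1·6}·(-1)^1·(-1)^2 = -1.
v=11: a=11^2·(≡10), b=11^0·(≡10) mod 11; (10|11)=-1, (10|11)=-1; (−1)^{2·0·5}·(-1)^0·(-1)^2 = +1.
Ram(2, -19006) = {13, 43}; no ℚ_13-point on the conic.

[13, 43]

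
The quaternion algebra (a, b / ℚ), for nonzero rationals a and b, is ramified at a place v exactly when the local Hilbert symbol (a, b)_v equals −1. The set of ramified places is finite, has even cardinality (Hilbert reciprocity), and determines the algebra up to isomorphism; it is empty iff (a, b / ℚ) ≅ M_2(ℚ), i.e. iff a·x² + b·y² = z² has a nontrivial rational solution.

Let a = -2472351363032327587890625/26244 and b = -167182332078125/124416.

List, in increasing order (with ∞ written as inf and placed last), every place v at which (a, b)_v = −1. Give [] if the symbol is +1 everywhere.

Mod squares: a ≡ -11305, b ≡ -12558. Check v ∈ {∞, 2, 3, 5, 7, 13, 17, 19, 23}.
v=5: a=5^11·(≡4), b=5^6·(≡2) mod 5; (4|5)=+1, (2|5)=-1; (−1)^{11·6·2}·(+1)^6·(-1)^11 = -1.
v=2: v_2(a)=-2, v_2(b)=-9; units ≡ 7, 1 (mod 8); ε·ε+αω+βω = 1·0+-2·0+-9·0 ≡ 0  ⇒  (a,b)_2 = +1.
v=3: a=3^-8·(≡2), b=3^-5·(≡2) mod 3; (2|3)=-1, (2|3)=-1; (−1)^{-8·-5·1}·(-1)^-5·(-1)^-8 = -1.
v=13: a=13^2·(≡7), b=13^1·(≡3) mod 13; (7|13)=-1, (3|13)=+1; (−1)^{2·1·6}·(-1)^1·(+1)^2 = -1.
v=7: a=7^5·(≡2), b=7^3·(≡6) mod 7; (2|7)=+1, (6|7)=-1; (−1)^{5·3·3}·(+1)^3·(-1)^5 = +1.
v=19: a=19^3·(≡18), b=19^2·(≡16) mod 19; (18|19)=-1, (16|19)=+1; (−1)^{3·2·9}·(-1)^2·(+1)^3 = +1.
v=17: a=17^3·(≡9), b=17^2·(≡10) mod 17; (9|17)=+1, (10|17)=-1; (−1)^{3·2·8}·(+1)^2·(-1)^3 = -1.
v=23: a=23^2·(≡21), b=23^1·(≡18) mod 23; (21|23)=-1, (18|23)=+1; (−1)^{2·1·11}·(-1)^1·(+1)^2 = -1.
v=∞: -11305 < 0 and -12558 < 0  ⇒  (a,b)_∞ = -1.
(-11305, -12558 / ℚ) ramifies at {3, 5, 13, 17, 23, ∞}: a division algebra.

[3, 5, 13, 17, 23, inf]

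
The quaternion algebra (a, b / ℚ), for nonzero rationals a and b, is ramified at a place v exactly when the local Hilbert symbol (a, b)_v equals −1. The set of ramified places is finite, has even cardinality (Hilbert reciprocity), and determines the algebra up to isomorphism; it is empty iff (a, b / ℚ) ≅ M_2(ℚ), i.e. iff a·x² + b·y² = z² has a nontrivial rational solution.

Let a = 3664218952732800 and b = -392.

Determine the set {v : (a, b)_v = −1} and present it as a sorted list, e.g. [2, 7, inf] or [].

[]

(a, b) ≡ (53922, -2) mod (ℚ^×)²; places V = {2, 3, 5, 7, 11, 19, 43, ∞}.
(a,b)_43: α=1, u≡39; β=0, v≡38 (mod 43); (39|43)=-1, (38|43)=+1; sign (−1)^0·-1^0·+1^1 = +1.
(a,b)_∞: sgn(53922)=+, sgn(-2)=−, so +1.
(a,b)_7: α=6, u≡2; β=2, v≡6 (mod 7); (2|7)=+1, (6|7)=-1; sign (−1)^0·+1^2·-1^6 = +1.
(a,b)_2: α=7, β=3; u≡1, v≡7 (mod 8); ε(u)ε(v)=0·1, αω(v)=7·0, βω(u)=3·0; sum ≡ 0  ⇒  +1.
(a,b)_19: α=3, u≡9; β=0, v≡7 (mod 19); (9|19)=+1, (7|19)=+1; sign (−1)^0·+1^0·+1^3 = +1.
(a,b)_11: α=1, u≡6; β=0, v≡4 (mod 11); (6|11)=-1, (4|11)=+1; sign (−1)^0·-1^0·+1^1 = +1.
(a,b)_3: α=1, u≡1; β=0, v≡1 (mod 3); (1|3)=+1, (1|3)=+1; sign (−1)^0·+1^0·+1^1 = +1.
(a,b)_5: α=2, u≡2; β=0, v≡3 (mod 5); (2|5)=-1, (3|5)=-1; sign (−1)^0·-1^0·-1^2 = +1.
Every local symbol is +1, so the conic 53922·x² + -2·y² = z² has ℚ_v-points for all v and hence a ℚ-point; (a, b / ℚ) ≅ M_2(ℚ).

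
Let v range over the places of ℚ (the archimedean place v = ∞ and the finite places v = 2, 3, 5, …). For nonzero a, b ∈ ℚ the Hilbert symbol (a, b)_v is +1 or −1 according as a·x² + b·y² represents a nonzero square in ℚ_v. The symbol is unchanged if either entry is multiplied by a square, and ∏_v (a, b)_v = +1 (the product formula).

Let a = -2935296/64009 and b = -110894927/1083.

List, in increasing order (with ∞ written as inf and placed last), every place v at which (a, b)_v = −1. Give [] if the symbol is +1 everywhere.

[11, 13, 29, inf]

Mod squares: a ≡ -26, b ≡ -16269. Check v ∈ {∞, 2, 3, 7, 11, 13, 17, 19, 23, 29}.
v=17: a=17^0·(≡15), b=17^1·(≡5) mod 17; (15|17)=+1, (5|17)=-1; (−1)^{0·1·8}·(+1)^1·(-1)^0 = +1.
v=∞: -26 < 0 and -16269 < 0  ⇒  (a,b)_∞ = -1.
v=2: v_2(a)=9, v_2(b)=0; units ≡ 3, 3 (mod 8); ε·ε+αω+βω = 1·1+9·1+0·1 ≡ 0  ⇒  (a,b)_2 = +1.
v=23: a=23^-2·(≡17), b=23^0·(≡5) mod 23; (17|23)=-1, (5|23)=-1; (−1)^{-2·0·11}·(-1)^0·(-1)^-2 = +1.
v=29: a=29^0·(≡14), b=29^1·(≡18) mod 29; (14|29)=-1, (18|29)=-1; (−1)^{0·1·14}·(-1)^1·(-1)^0 = -1.
v=13: a=13^1·(≡7), b=13^2·(≡11) mod 13; (7|13)=-1, (11|13)=-1; (−1)^{1·2·6}·(-1)^2·(-1)^1 = -1.
v=3: a=3^2·(≡1), b=3^-1·(≡1) mod 3; (1|3)=+1, (1|3)=+1; (−1)^{2·-1·1}·(+1)^-1·(+1)^2 = +1.
v=7: a=7^2·(≡2), b=7^0·(≡5) mod 7; (2|7)=+1, (5|7)=-1; (−1)^{2·0·3}·(+1)^0·(-1)^2 = +1.
v=11: a=11^-2·(≡10), b=11^3·(≡6) mod 11; (10|11)=-1, (6|11)=-1; (−1)^{-2·3·5}·(-1)^3·(-1)^-2 = -1.
v=19: a=19^0·(≡12), b=19^-2·(≡12) mod 19; (12|19)=-1, (12|19)=-1; (−1)^{0·-2·9}·(-1)^-2·(-1)^0 = +1.
Ram(-26, -16269) = {11, 13, 29, ∞}; no ℚ_11-point on the conic.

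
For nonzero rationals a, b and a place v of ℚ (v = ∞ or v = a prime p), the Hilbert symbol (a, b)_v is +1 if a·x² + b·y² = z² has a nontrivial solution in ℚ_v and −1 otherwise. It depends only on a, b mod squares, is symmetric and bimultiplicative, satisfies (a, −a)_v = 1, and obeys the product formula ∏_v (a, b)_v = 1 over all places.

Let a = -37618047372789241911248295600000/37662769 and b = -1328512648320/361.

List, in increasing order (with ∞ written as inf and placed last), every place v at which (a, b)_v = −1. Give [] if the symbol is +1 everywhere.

Mod squares: a ≡ -6110, b ≡ -256271730. Check v ∈ {∞, 2, 3, 5, 7, 11, 13, 17, 19, 31, 41, 47}.
v=19: a=19^-4·(≡2), b=19^-2·(≡7) mod 19; (2|19)=-1, (7|19)=+1; (−1)^{-4·-2·9}·(-1)^-2·(+1)^-4 = +1.
v=7: a=7^2·(≡4), b=7^0·(≡6) mod 7; (4|7)=+1, (6|7)=-1; (−1)^{2·0·3}·(+1)^0·(-1)^2 = +1.
v=17: a=17^-2·(≡6), b=17^0·(≡7) mod 17; (6|17)=-1, (7|17)=-1; (−1)^{-2·0·8}·(-1)^0·(-1)^-2 = +1.
v=41: a=41^2·(≡39), b=41^1·(≡16) mod 41; (39|41)=+1, (16|41)=+1; (−1)^{2·1·20}·(+1)^1·(+1)^2 = +1.
v=5: a=5^5·(≡2), b=5^1·(≡1) mod 5; (2|5)=-1, (1|5)=+1; (−1)^{5·1·2}·(-1)^1·(+1)^5 = -1.
v=31: a=31^2·(≡1), b=31^1·(≡10) mod 31; (1|31)=+1, (10|31)=+1; (−1)^{2·1·15}·(+1)^1·(+1)^2 = +1.
v=13: a=13^3·(≡11), b=13^1·(≡3) mod 13; (11|13)=-1, (3|13)=+1; (−1)^{3·1·6}·(-1)^1·(+1)^3 = -1.
v=11: a=11^2·(≡6), b=11^1·(≡3) mod 11; (6|11)=-1, (3|11)=+1; (−1)^{2·1·5}·(-1)^1·(+1)^2 = -1.
v=∞: -6110 < 0 and -256271730 < 0  ⇒  (a,b)_∞ = -1.
v=3: a=3^16·(≡1), b=3^5·(≡1) mod 3; (1|3)=+1, (1|3)=+1; (−1)^{16·5·1}·(+1)^5·(+1)^16 = +1.
v=47: a=47^3·(≡45), b=47^1·(≡18) mod 47; (45|47)=-1, (18|47)=+1; (−1)^{3·1·23}·(-1)^1·(+1)^3 = +1.
v=2: v_2(a)=7, v_2(b)=7; units ≡ 1, 7 (mod 8); ε·ε+αω+βω = 0·1+7·0+7·0 ≡ 0  ⇒  (a,b)_2 = +1.
Ram(-6110, -256271730) = {5, 11, 13, ∞}; no ℚ_5-point on the conic.

[5, 11, 13, inf]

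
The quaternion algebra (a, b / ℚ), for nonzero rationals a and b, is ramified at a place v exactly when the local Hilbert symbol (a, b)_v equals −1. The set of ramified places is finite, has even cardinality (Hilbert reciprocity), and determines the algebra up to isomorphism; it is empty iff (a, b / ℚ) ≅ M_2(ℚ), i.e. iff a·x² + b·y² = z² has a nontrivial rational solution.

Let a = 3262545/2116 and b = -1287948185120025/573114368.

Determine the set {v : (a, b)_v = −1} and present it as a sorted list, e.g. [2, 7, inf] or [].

(a, b) ≡ (2145, -2) mod (ℚ^×)²; places V = {2, 3, 5, 11, 13, 23, ∞}.
(a,b)_∞: sgn(2145)=+, sgn(-2)=−, so +1.
(a,b)_23: α=-2, u≡16; β=-4, v≡11 (mod 23); (16|23)=+1, (11|23)=-1; sign (−1)^0·+1^-4·-1^-2 = +1.
(a,b)_5: α=1, u≡4; β=2, v≡3 (mod 5); (4|5)=+1, (3|5)=-1; sign (−1)^0·+1^2·-1^1 = -1.
(a,b)_3: α=3, u≡1; β=6, v≡1 (mod 3); (1|3)=+1, (1|3)=+1; sign (−1)^0·+1^6·+1^3 = +1.
(a,b)_13: α=3, u≡12; β=6, v≡2 (mod 13); (12|13)=+1, (2|13)=-1; sign (−1)^0·+1^6·-1^3 = -1.
(a,b)_11: α=1, u≡6; β=4, v≡9 (mod 11); (6|11)=-1, (9|11)=+1; sign (−1)^0·-1^4·+1^1 = +1.
(a,b)_2: α=-2, β=-11; u≡1, v≡7 (mod 8); ε(u)ε(v)=0·1, αω(v)=-2·0, βω(u)=-11·0; sum ≡ 0  ⇒  +1.
(2145, -2 / ℚ) ramifies at {5, 13}: a division algebra.

[5, 13]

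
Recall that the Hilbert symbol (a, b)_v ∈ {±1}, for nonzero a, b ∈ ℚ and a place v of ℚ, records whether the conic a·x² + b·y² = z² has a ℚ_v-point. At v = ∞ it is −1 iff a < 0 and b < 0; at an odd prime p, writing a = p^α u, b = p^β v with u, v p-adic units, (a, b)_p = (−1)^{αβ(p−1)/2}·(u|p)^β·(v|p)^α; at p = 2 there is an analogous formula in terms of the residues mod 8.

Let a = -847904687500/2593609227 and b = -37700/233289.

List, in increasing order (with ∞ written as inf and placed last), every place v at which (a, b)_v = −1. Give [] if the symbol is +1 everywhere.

(a, b) ≡ (-57, -377) mod (ℚ^×)²; places V = {2, 3, 5, 7, 11, 13, 19, 23, 29, ∞}.
(a,b)_23: α=0, u≡13; β=-2, v≡5 (mod 23); (13|23)=+1, (5|23)=-1; sign (−1)^0·+1^-2·-1^0 = +1.
(a,b)_29: α=0, u≡6; β=1, v≡16 (mod 29); (6|29)=+1, (16|29)=+1; sign (−1)^0·+1^1·+1^0 = +1.
(a,b)_13: α=4, u≡2; β=1, v≡3 (mod 13); (2|13)=-1, (3|13)=+1; sign (−1)^0·-1^1·+1^4 = -1.
(a,b)_3: α=-11, u≡2; β=-2, v≡1 (mod 3); (2|3)=-1, (1|3)=+1; sign (−1)^0·-1^-2·+1^-11 = +1.
(a,b)_7: α=0, u≡3; β=-2, v≡2 (mod 7); (3|7)=-1, (2|7)=+1; sign (−1)^0·-1^-2·+1^0 = +1.
(a,b)_∞: sgn(-57)=−, sgn(-377)=−, so -1.
(a,b)_5: α=8, u≡2; β=2, v≡3 (mod 5); (2|5)=-1, (3|5)=-1; sign (−1)^0·-1^2·-1^8 = +1.
(a,b)_19: α=1, u≡16; β=0, v≡13 (mod 19); (16|19)=+1, (13|19)=-1; sign (−1)^0·+1^0·-1^1 = -1.
(a,b)_11: α=-4, u≡3; β=0, v≡8 (mod 11); (3|11)=+1, (8|11)=-1; sign (−1)^0·+1^0·-1^-4 = +1.
(a,b)_2: α=2, β=2; u≡7, v≡7 (mod 8); ε(u)ε(v)=1·1, αω(v)=2·0, βω(u)=2·0; sum ≡ 1  ⇒  -1.
Ram(-57, -377) = {2, 13, 19, ∞}; no ℚ_2-point on the conic.

[2, 13, 19, inf]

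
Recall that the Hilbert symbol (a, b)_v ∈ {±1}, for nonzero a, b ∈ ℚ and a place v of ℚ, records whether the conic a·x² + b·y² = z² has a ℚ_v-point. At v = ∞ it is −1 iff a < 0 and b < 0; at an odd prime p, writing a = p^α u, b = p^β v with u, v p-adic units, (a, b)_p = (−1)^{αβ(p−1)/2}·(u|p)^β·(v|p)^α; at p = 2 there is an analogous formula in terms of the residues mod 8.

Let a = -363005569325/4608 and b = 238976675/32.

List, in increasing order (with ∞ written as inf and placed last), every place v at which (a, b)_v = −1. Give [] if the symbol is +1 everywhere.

Mod squares: a ≡ -12586, b ≡ 406. Check v ∈ {∞, 2, 3, 5, 7, 29, 31}.
v=∞: -12586 < 0 and 406 > 0  ⇒  (a,b)_∞ = +1.
v=2: v_2(a)=-9, v_2(b)=-5; units ≡ 3, 3 (mod 8); ε·ε+αω+βω = 1·1+-9·1+-5·1 ≡ 1  ⇒  (a,b)_2 = -1.
v=5: a=5^2·(≡4), b=5^2·(≡1) mod 5; (4|5)=+1, (1|5)=+1; (−1)^{2·2·2}·(+1)^2·(+1)^2 = +1.
v=3: a=3^-2·(≡2), b=3^0·(≡1) mod 3; (2|3)=-1, (1|3)=+1; (−1)^{-2·0·1}·(-1)^0·(+1)^-2 = +1.
v=7: a=7^5·(≡2), b=7^3·(≡2) mod 7; (2|7)=+1, (2|7)=+1; (−1)^{5·3·3}·(+1)^3·(+1)^5 = -1.
v=29: a=29^1·(≡13), b=29^1·(≡17) mod 29; (13|29)=+1, (17|29)=-1; (−1)^{1·1·14}·(+1)^1·(-1)^1 = -1.
v=31: a=31^3·(≡28), b=31^2·(≡24) mod 31; (28|31)=+1, (24|31)=-1; (−1)^{3·2·15}·(+1)^2·(-1)^3 = -1.
(-12586, 406 / ℚ) ramifies at {2, 7, 29, 31}: a division algebra.

[2, 7, 29, 31]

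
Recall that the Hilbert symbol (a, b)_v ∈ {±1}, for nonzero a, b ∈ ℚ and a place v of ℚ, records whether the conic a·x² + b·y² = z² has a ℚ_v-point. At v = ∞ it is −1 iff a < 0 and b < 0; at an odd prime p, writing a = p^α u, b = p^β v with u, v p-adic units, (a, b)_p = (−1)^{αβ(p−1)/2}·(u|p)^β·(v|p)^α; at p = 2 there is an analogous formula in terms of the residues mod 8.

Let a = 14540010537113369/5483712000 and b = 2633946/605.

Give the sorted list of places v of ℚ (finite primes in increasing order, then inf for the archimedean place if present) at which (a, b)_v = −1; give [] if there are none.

[11, 19]

Mod squares: a ≡ 6270, b ≡ 930. Check v ∈ {∞, 2, 3, 5, 7, 11, 13, 17, 19, 31}.
v=31: a=31^2·(≡19), b=31^1·(≡21) mod 31; (19|31)=+1, (21|31)=-1; (−1)^{2·1·15}·(+1)^1·(-1)^2 = +1.
v=7: a=7^4·(≡6), b=7^2·(≡5) mod 7; (6|7)=-1, (5|7)=-1; (−1)^{4·2·3}·(-1)^2·(-1)^4 = +1.
v=∞: 6270 > 0 and 930 > 0  ⇒  (a,b)_∞ = +1.
v=5: a=5^-3·(≡4), b=5^-1·(≡1) mod 5; (4|5)=+1, (1|5)=+1; (−1)^{-3·-1·2}·(+1)^-1·(+1)^-3 = +1.
v=2: v_2(a)=-9, v_2(b)=1; units ≡ 7, 1 (mod 8); ε·ε+αω+βω = 1·0+-9·0+1·0 ≡ 0  ⇒  (a,b)_2 = +1.
v=3: a=3^-1·(≡2), b=3^1·(≡1) mod 3; (2|3)=-1, (1|3)=+1; (−1)^{-1·1·1}·(-1)^1·(+1)^-1 = +1.
v=13: a=13^-4·(≡3), b=13^0·(≡6) mod 13; (3|13)=+1, (6|13)=-1; (−1)^{-4·0·6}·(+1)^0·(-1)^-4 = +1.
v=11: a=11^1·(≡4), b=11^-2·(≡8) mod 11; (4|11)=+1, (8|11)=-1; (−1)^{1·-2·5}·(+1)^-2·(-1)^1 = -1.
v=17: a=17^4·(≡3), b=17^2·(≡7) mod 17; (3|17)=-1, (7|17)=-1; (−1)^{4·2·8}·(-1)^2·(-1)^4 = +1.
v=19: a=19^3·(≡5), b=19^0·(≡8) mod 19; (5|19)=+1, (8|19)=-1; (−1)^{3·0·9}·(+1)^0·(-1)^3 = -1.
(6270, 930 / ℚ) ramifies at {11, 19}: a division algebra.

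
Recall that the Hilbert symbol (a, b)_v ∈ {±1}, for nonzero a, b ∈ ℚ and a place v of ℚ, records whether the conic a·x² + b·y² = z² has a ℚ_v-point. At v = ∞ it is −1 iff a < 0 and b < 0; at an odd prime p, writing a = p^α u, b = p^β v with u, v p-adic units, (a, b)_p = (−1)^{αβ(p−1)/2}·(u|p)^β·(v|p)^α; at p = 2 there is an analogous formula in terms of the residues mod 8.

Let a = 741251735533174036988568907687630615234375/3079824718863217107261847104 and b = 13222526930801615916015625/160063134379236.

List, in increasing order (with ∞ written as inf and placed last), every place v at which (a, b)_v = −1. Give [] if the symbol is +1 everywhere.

(a, b) ≡ (279415, 145) mod (ℚ^×)²; places V = {2, 3, 5, 7, 11, 17, 19, 29, 37, 41, 43, 47, 53, 59, ∞}.
(a,b)_11: α=-6, u≡9; β=-2, v≡6 (mod 11); (9|11)=+1, (6|11)=-1; sign (−1)^0·+1^-2·-1^-6 = +1.
(a,b)_19: α=-6, u≡4; β=-4, v≡13 (mod 19); (4|19)=+1, (13|19)=-1; sign (−1)^0·+1^-4·-1^-6 = +1.
(a,b)_3: α=-10, u≡1; β=-6, v≡1 (mod 3); (1|3)=+1, (1|3)=+1; sign (−1)^0·+1^-6·+1^-10 = +1.
(a,b)_37: α=2, u≡11; β=0, v≡26 (mod 37); (11|37)=+1, (26|37)=+1; sign (−1)^0·+1^0·+1^2 = +1.
(a,b)_5: α=13, u≡3; β=9, v≡4 (mod 5); (3|5)=-1, (4|5)=+1; sign (−1)^0·-1^9·+1^13 = -1.
(a,b)_17: α=4, u≡14; β=2, v≡9 (mod 17); (14|17)=-1, (9|17)=+1; sign (−1)^0·-1^2·+1^4 = +1.
(a,b)_47: α=3, u≡33; β=2, v≡1 (mod 47); (33|47)=-1, (1|47)=+1; sign (−1)^0·-1^2·+1^3 = +1.
(a,b)_∞: sgn(279415)=+, sgn(145)=+, so +1.
(a,b)_59: α=-2, u≡23; β=-2, v≡53 (mod 59); (23|59)=-1, (53|59)=+1; sign (−1)^0·-1^-2·+1^-2 = +1.
(a,b)_43: α=2, u≡10; β=2, v≡25 (mod 43); (10|43)=+1, (25|43)=+1; sign (−1)^0·+1^2·+1^2 = +1.
(a,b)_29: α=1, u≡25; β=1, v≡16 (mod 29); (25|29)=+1, (16|29)=+1; sign (−1)^0·+1^1·+1^1 = +1.
(a,b)_2: α=-6, β=-2; u≡7, v≡1 (mod 8); ε(u)ε(v)=1·0, αω(v)=-6·0, βω(u)=-2·0; sum ≡ 0  ⇒  +1.
(a,b)_53: α=-2, u≡38; β=0, v≡51 (mod 53); (38|53)=+1, (51|53)=-1; sign (−1)^0·+1^0·-1^-2 = +1.
(a,b)_41: α=3, u≡31; β=2, v≡30 (mod 41); (31|41)=+1, (30|41)=-1; sign (−1)^0·+1^2·-1^3 = -1.
(a,b)_7: α=12, u≡5; β=6, v≡5 (mod 7); (5|7)=-1, (5|7)=-1; sign (−1)^0·-1^6·-1^12 = +1.
(279415, 145 / ℚ) ramifies at {5, 41}: a division algebra.

[5, 41]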